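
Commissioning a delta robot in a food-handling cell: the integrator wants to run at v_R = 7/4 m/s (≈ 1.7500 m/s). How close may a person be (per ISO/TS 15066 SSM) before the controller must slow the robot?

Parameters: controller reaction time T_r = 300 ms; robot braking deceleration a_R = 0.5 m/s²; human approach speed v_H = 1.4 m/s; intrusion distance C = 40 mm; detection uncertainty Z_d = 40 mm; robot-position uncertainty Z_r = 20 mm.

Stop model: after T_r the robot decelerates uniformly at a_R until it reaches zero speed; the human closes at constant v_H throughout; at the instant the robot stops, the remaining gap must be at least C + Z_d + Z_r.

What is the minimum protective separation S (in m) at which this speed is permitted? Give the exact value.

S_min = 3603/400 m = 9.0075 m

stop time T_s = (7/4)/(1/2) = 3.5000 s
reaction-phase robot travel = 1.7500·0.3000 = 0.5250 m
robot covers 1.7500·3.5000 − ½·0.5000·3.5000² = 3.0625 m while stopping
human over T_r+T_s: 1.4000·(0.3000+3.5000) = 5.3200 m
margins: 0.0400+0.0400+0.0200 = 0.1000 m
S_min ≈ 0.5250+3.0625+5.3200+0.1000  ⇒  S_min = 3603/400 m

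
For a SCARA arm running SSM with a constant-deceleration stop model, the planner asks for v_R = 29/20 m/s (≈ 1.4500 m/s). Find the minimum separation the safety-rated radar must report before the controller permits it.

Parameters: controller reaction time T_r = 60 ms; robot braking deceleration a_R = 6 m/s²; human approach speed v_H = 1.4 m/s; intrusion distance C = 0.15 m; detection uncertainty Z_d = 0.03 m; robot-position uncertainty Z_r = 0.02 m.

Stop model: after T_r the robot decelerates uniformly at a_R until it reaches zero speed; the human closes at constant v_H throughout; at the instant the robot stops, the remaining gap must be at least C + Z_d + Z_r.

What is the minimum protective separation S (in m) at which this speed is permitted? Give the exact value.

T_s = v_R/a_R = (29/20)/6 = 0.2417 s
reaction-phase robot travel = 1.4500·0.0600 = 0.0870 m
braking distance = 1.4500²/(2·6.0000) = 0.1752 m
human over T_r+T_s: 1.4000·(0.0600+0.2417) = 0.4223 m
residual clearance needed = 0.1500+0.0300+0.0200 = 0.2000 m
S_min ≈ 0.0870+0.1752+0.4223+0.2000  ⇒  S_min = 21229/24000 m

S_min = 21229/24000 m = 0.8845 m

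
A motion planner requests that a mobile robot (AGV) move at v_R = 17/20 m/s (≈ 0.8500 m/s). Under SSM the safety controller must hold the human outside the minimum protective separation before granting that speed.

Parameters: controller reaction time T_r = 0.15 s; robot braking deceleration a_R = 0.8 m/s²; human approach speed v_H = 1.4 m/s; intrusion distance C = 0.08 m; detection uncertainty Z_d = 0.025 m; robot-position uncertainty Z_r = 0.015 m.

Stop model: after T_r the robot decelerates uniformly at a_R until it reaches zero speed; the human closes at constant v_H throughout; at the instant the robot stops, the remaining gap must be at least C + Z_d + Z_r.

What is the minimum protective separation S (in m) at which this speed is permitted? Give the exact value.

S_min = 7669/3200 m = 2.3966 m

T_s = v_R/a_R = (17/20)/(4/5) = 1.0625 s
reaction-phase robot travel = 0.8500·0.1500 = 0.1275 m
braking distance = 0.8500²/(2·0.8000) = 0.4516 m
human closes 1.4000·1.2125 = 1.6975 m
margins: 0.0800+0.0250+0.0150 = 0.1200 m
S_min ≈ 0.1275+0.4516+1.6975+0.1200  ⇒  S_min = 7669/3200 m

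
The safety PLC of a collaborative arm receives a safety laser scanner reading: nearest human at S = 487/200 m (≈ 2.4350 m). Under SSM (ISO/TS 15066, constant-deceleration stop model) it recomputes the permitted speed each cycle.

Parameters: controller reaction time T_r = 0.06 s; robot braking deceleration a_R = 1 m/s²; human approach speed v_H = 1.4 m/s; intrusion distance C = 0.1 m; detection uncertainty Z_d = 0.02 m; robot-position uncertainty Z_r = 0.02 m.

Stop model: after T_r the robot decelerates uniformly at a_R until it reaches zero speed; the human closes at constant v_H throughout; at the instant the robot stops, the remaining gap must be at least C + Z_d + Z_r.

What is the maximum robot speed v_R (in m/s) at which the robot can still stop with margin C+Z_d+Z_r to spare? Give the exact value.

v_R_max = 11/10 m/s = 1.1000 m/s

at the boundary: (1/2)·v² + (73/50)·v + (-2211/1000) = 0
  disc = (73/50)² − 4·(1/2)·(-2211/1000) = 4096/625 ; √disc = 64/25
  v_R = (−(73/50) + 64/25) / (2·(1/2)) = 11/10 m/s
check:
braking lasts T_s = (11/10)/1 = 1.1000 s
robot in T_r: 1.1000·0.0600 = 0.0660 m
robot under decel: 1.1000²/(2·1.0000) = 0.6050 m
human closes 1.4000·1.1600 = 1.6240 m
margins: 0.1000+0.0200+0.0200 = 0.1400 m
sum ≈ 0.0660+0.6050+1.6240+0.1400 ≈ 2.4350 m = S ✓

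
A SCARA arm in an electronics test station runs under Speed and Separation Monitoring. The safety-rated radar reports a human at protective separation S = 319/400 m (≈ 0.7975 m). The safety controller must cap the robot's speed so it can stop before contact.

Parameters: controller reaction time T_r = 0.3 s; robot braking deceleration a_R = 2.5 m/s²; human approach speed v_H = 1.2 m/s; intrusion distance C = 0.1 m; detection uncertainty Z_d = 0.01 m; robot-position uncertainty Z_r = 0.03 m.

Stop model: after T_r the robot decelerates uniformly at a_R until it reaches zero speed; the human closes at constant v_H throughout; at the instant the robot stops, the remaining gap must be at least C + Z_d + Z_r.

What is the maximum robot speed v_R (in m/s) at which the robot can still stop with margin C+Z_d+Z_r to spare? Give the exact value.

v_R_max = 7/20 m/s = 0.3500 m/s

at the boundary: (1/5)·v² + (39/50)·v + (-119/400) = 0
  disc = (39/50)² − 4·(1/5)·(-119/400) = 529/625 ; √disc = 23/25
  v_R = (−(39/50) + 23/25) / (2·(1/5)) = 7/20 m/s
check:
stop time T_s = (7/20)/(5/2) = 0.1400 s
robot in T_r: 0.3500·0.3000 = 0.1050 m
robot covers 0.3500·0.1400 − ½·2.5000·0.1400² = 0.0245 m while stopping
person approaches 1.2000·(0.3000+0.1400) = 0.5280 m
residual clearance needed = 0.1000+0.0100+0.0300 = 0.1400 m
sum ≈ 0.1050+0.0245+0.5280+0.1400 ≈ 0.7975 m = S ✓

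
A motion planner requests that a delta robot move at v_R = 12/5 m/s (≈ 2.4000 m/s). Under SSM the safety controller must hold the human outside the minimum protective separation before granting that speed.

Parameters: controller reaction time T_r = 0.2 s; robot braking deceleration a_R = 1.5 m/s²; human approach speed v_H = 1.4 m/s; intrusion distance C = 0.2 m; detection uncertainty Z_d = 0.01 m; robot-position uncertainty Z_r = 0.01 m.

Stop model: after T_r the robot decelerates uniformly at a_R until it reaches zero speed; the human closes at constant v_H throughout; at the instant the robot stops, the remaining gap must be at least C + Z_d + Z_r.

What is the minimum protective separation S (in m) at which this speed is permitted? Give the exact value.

S_min = 257/50 m = 5.1400 m

T_s = v_R/a_R = (12/5)/(3/2) = 1.6000 s
robot in T_r: 2.4000·0.2000 = 0.4800 m
braking distance = 2.4000²/(2·1.5000) = 1.9200 m
person approaches 1.4000·(0.2000+1.6000) = 2.5200 m
C+Z_d+Z_r = 0.2000+0.0100+0.0100 = 0.2200 m
S_min ≈ 0.4800+1.9200+2.5200+0.2200  ⇒  S_min = 257/50 m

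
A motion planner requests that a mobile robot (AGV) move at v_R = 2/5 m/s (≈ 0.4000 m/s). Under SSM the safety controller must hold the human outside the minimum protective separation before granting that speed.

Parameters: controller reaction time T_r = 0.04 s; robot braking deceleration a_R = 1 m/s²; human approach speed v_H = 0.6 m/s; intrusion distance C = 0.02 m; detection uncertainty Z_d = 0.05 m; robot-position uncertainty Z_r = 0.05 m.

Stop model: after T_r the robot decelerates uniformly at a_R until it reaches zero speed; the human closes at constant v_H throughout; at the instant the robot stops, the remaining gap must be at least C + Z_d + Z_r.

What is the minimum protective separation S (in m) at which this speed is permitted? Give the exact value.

S_min = 12/25 m = 0.4800 m

stop time T_s = (2/5)/1 = 0.4000 s
robot in T_r: 0.4000·0.0400 = 0.0160 m
braking distance = 0.4000²/(2·1.0000) = 0.0800 m
person approaches 0.6000·(0.0400+0.4000) = 0.2640 m
residual clearance needed = 0.0200+0.0500+0.0500 = 0.1200 m
S_min ≈ 0.0160+0.0800+0.2640+0.1200  ⇒  S_min = 12/25 m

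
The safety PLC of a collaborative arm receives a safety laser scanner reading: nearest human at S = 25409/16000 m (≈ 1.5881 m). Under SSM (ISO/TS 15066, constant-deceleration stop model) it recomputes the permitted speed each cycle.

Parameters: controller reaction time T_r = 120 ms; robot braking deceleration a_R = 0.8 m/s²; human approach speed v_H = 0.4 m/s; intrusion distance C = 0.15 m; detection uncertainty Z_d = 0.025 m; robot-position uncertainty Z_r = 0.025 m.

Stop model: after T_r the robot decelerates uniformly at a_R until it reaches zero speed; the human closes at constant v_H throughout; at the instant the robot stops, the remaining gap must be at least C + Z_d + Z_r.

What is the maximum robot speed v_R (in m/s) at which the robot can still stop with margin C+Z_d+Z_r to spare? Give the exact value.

v_R_max = 21/20 m/s = 1.0500 m/s

at the boundary: (5/8)·v² + (31/50)·v + (-21441/16000) = 0
  disc = (31/50)² − 4·(5/8)·(-21441/16000) = 597529/160000 ; √disc = 773/400
  v_R = (−(31/50) + 773/400) / (2·(5/8)) = 21/20 m/s
check:
stop time T_s = (21/20)/(4/5) = 1.3125 s
reaction-phase robot travel = 1.0500·0.1200 = 0.1260 m
robot under decel: 1.0500²/(2·0.8000) = 0.6891 m
human closes 0.4000·1.4325 = 0.5730 m
C+Z_d+Z_r = 0.1500+0.0250+0.0250 = 0.2000 m
sum ≈ 0.1260+0.6891+0.5730+0.2000 ≈ 1.5881 m = S ✓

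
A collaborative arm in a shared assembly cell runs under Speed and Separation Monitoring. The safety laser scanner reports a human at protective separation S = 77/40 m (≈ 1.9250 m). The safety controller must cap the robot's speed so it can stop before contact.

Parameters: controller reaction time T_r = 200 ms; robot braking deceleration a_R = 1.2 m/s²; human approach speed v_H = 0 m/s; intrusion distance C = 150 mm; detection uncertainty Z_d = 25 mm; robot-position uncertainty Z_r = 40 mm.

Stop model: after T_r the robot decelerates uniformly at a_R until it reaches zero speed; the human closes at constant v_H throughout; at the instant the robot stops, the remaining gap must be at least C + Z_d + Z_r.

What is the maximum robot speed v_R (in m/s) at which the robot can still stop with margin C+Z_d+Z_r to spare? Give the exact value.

v_R_max = 9/5 m/s = 1.8000 m/s

quadratic (5/12)·v² + (1/5)·v + (-171/100) = 0
  disc = (1/5)² − 4·(5/12)·(-171/100) = 289/100 ; √disc = 17/10
  v_R = (−(1/5) + 17/10) / (2·(5/12)) = 9/5 m/s
check:
stop time T_s = (9/5)/(6/5) = 1.5000 s
robot in T_r: 1.8000·0.2000 = 0.3600 m
robot covers 1.8000·1.5000 − ½·1.2000·1.5000² = 1.3500 m while stopping
person approaches 0.0000·(0.2000+1.5000) = 0.0000 m
residual clearance needed = 0.1500+0.0250+0.0400 = 0.2150 m
sum ≈ 0.3600+1.3500+0.0000+0.2150 ≈ 1.9250 m = S ✓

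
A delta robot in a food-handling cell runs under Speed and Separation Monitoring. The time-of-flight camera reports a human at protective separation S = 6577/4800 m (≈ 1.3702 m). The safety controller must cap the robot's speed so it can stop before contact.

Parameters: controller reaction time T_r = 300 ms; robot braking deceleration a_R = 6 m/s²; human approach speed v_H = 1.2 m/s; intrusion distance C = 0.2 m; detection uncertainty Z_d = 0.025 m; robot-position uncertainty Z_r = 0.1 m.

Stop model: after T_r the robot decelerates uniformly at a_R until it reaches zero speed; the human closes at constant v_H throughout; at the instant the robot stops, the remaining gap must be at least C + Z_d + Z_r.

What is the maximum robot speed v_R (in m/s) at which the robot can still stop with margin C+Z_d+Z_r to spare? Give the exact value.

collect terms ⇒ (1/12)·v_R² + (1/2)·v_R + (-3289/4800) = 0
  disc = (1/2)² − 4·(1/12)·(-3289/4800) = 6889/14400 ; √disc = 83/120
  v_R = (−(1/2) + 83/120) / (2·(1/12)) = 23/20 m/s
check:
stop time T_s = (23/20)/6 = 0.1917 s
robot covers v_R·T_r = 1.1500·0.3000 = 0.3450 m before braking
braking distance = 1.1500²/(2·6.0000) = 0.1102 m
human closes 1.2000·0.4917 = 0.5900 m
C+Z_d+Z_r = 0.2000+0.0250+0.1000 = 0.3250 m
sum ≈ 0.3450+0.1102+0.5900+0.3250 ≈ 1.3702 m = S ✓

v_R_max = 23/20 m/s = 1.1500 m/s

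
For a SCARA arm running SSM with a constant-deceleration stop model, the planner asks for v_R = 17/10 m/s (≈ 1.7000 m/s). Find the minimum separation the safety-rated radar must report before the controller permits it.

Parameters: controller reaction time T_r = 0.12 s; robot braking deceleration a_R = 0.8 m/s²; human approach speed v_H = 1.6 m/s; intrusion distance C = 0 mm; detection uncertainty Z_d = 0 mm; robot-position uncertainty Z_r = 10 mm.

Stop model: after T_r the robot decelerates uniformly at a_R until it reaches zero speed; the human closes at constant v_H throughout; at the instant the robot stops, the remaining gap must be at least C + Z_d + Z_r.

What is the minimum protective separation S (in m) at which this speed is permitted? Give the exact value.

S_min = 22449/4000 m = 5.6123 m

braking lasts T_s = (17/10)/(4/5) = 2.1250 s
robot in T_r: 1.7000·0.1200 = 0.2040 m
robot covers 1.7000·2.1250 − ½·0.8000·2.1250² = 1.8062 m while stopping
human over T_r+T_s: 1.6000·(0.1200+2.1250) = 3.5920 m
C+Z_d+Z_r = 0.0000+0.0000+0.0100 = 0.0100 m
S_min ≈ 0.2040+1.8062+3.5920+0.0100  ⇒  S_min = 22449/4000 m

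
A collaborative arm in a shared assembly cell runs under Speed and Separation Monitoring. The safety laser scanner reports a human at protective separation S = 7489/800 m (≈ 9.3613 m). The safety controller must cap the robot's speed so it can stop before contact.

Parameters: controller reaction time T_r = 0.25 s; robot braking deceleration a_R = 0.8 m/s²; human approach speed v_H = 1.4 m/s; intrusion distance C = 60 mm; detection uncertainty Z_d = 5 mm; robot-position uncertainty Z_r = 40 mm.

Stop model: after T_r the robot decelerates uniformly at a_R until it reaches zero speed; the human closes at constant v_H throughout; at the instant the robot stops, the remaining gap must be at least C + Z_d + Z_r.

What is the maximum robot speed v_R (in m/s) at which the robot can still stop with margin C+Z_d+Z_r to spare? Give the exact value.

v_R_max = 5/2 m/s = 2.5000 m/s

collect terms ⇒ (5/8)·v_R² + (2)·v_R + (-285/32) = 0
  disc = (2)² − 4·(5/8)·(-285/32) = 1681/64 ; √disc = 41/8
  v_R = (−(2) + 41/8) / (2·(5/8)) = 5/2 m/s
check:
T_s = v_R/a_R = (5/2)/(4/5) = 3.1250 s
robot covers v_R·T_r = 2.5000·0.2500 = 0.6250 m before braking
braking distance = 2.5000²/(2·0.8000) = 3.9062 m
human closes 1.4000·3.3750 = 4.7250 m
margins: 0.0600+0.0050+0.0400 = 0.1050 m
sum ≈ 0.6250+3.9062+4.7250+0.1050 ≈ 9.3613 m = S ✓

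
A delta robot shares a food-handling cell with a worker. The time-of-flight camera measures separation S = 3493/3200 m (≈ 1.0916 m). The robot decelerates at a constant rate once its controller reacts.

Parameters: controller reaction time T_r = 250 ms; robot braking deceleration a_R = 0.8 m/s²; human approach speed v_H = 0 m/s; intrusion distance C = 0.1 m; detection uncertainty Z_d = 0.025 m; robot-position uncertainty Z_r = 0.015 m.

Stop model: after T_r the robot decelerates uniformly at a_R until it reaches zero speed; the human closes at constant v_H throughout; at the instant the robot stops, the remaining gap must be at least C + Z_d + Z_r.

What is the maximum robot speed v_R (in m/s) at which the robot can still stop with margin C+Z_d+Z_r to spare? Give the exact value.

v_R_max = 21/20 m/s = 1.0500 m/s

at the boundary: (5/8)·v² + (1/4)·v + (-609/640) = 0
  disc = (1/4)² − 4·(5/8)·(-609/640) = 625/256 ; √disc = 25/16
  v_R = (−(1/4) + 25/16) / (2·(5/8)) = 21/20 m/s
check:
braking lasts T_s = (21/20)/(4/5) = 1.3125 s
reaction-phase robot travel = 1.0500·0.2500 = 0.2625 m
braking distance = 1.0500²/(2·0.8000) = 0.6891 m
person approaches 0.0000·(0.2500+1.3125) = 0.0000 m
margins: 0.1000+0.0250+0.0150 = 0.1400 m
sum ≈ 0.2625+0.6891+0.0000+0.1400 ≈ 1.0916 m = S ✓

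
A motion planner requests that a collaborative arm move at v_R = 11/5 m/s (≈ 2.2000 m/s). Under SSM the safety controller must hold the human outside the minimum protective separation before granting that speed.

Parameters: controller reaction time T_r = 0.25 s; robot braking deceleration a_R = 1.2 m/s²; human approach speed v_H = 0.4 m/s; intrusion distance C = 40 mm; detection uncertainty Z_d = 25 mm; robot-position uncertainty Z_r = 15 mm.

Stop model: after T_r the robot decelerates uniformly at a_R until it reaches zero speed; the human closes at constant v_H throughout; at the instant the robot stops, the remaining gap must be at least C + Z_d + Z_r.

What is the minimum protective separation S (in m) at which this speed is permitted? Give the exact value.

S_min = 87/25 m = 3.4800 m

braking lasts T_s = (11/5)/(6/5) = 1.8333 s
reaction-phase robot travel = 2.2000·0.2500 = 0.5500 m
robot covers 2.2000·1.8333 − ½·1.2000·1.8333² = 2.0167 m while stopping
human over T_r+T_s: 0.4000·(0.2500+1.8333) = 0.8333 m
C+Z_d+Z_r = 0.0400+0.0250+0.0150 = 0.0800 m
S_min ≈ 0.5500+2.0167+0.8333+0.0800  ⇒  S_min = 87/25 m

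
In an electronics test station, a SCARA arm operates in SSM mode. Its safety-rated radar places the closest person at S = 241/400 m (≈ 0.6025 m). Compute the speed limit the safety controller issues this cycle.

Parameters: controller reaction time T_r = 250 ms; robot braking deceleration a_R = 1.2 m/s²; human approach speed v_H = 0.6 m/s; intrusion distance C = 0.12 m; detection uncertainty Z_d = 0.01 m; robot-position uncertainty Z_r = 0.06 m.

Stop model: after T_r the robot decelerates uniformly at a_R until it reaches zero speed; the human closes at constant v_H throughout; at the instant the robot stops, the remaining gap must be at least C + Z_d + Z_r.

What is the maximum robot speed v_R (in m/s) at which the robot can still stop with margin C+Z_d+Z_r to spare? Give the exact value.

v_R_max = 3/10 m/s = 0.3000 m/s

at the boundary: (5/12)·v² + (3/4)·v + (-21/80) = 0
  disc = (3/4)² − 4·(5/12)·(-21/80) = 1 ; √disc = 1
  v_R = (−(3/4) + 1) / (2·(5/12)) = 3/10 m/s
check:
stop time T_s = (3/10)/(6/5) = 0.2500 s
robot covers v_R·T_r = 0.3000·0.2500 = 0.0750 m before braking
robot under decel: 0.3000²/(2·1.2000) = 0.0375 m
person approaches 0.6000·(0.2500+0.2500) = 0.3000 m
residual clearance needed = 0.1200+0.0100+0.0600 = 0.1900 m
sum ≈ 0.0750+0.0375+0.3000+0.1900 ≈ 0.6025 m = S ✓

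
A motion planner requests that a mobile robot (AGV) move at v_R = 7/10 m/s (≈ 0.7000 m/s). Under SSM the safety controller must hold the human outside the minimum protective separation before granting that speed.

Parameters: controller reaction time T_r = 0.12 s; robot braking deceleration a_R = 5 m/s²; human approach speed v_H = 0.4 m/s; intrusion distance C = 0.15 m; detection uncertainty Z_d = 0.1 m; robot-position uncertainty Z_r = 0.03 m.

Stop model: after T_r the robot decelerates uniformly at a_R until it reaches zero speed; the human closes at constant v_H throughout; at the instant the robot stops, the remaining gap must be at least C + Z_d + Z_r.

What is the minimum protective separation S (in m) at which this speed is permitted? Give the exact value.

S_min = 517/1000 m = 0.5170 m

stop time T_s = (7/10)/5 = 0.1400 s
robot covers v_R·T_r = 0.7000·0.1200 = 0.0840 m before braking
robot covers 0.7000·0.1400 − ½·5.0000·0.1400² = 0.0490 m while stopping
person approaches 0.4000·(0.1200+0.1400) = 0.1040 m
residual clearance needed = 0.1500+0.1000+0.0300 = 0.2800 m
S_min ≈ 0.0840+0.0490+0.1040+0.2800  ⇒  S_min = 517/1000 m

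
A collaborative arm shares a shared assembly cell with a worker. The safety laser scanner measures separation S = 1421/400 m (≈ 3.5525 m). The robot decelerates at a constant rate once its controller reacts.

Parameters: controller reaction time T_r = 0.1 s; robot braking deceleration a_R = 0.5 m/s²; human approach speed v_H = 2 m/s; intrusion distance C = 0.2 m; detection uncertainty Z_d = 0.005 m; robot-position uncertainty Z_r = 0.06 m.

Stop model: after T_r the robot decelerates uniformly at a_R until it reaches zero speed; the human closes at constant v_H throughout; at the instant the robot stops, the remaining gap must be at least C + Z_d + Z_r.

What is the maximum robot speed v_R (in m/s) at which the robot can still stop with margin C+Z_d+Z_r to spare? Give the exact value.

v_R_max = 13/20 m/s = 0.6500 m/s

quadratic (1)·v² + (41/10)·v + (-247/80) = 0
  disc = (41/10)² − 4·(1)·(-247/80) = 729/25 ; √disc = 27/5
  v_R = (−(41/10) + 27/5) / (2·(1)) = 13/20 m/s
check:
braking lasts T_s = (13/20)/(1/2) = 1.3000 s
robot in T_r: 0.6500·0.1000 = 0.0650 m
robot under decel: 0.6500²/(2·0.5000) = 0.4225 m
human over T_r+T_s: 2.0000·(0.1000+1.3000) = 2.8000 m
C+Z_d+Z_r = 0.2000+0.0050+0.0600 = 0.2650 m
sum ≈ 0.0650+0.4225+2.8000+0.2650 ≈ 3.5525 m = S ✓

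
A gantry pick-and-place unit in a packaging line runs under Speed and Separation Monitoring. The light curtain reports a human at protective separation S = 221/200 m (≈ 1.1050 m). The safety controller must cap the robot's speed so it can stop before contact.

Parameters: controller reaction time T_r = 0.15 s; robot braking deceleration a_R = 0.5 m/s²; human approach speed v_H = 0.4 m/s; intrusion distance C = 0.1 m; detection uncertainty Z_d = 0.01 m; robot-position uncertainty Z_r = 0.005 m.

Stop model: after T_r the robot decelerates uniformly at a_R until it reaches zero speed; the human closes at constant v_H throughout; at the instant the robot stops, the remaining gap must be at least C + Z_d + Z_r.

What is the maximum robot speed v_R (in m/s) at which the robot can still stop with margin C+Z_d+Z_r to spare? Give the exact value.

v_R_max = 3/5 m/s = 0.6000 m/s

collect terms ⇒ (1)·v_R² + (19/20)·v_R + (-93/100) = 0
  disc = (19/20)² − 4·(1)·(-93/100) = 1849/400 ; √disc = 43/20
  v_R = (−(19/20) + 43/20) / (2·(1)) = 3/5 m/s
check:
braking lasts T_s = (3/5)/(1/2) = 1.2000 s
robot covers v_R·T_r = 0.6000·0.1500 = 0.0900 m before braking
robot under decel: 0.6000²/(2·0.5000) = 0.3600 m
human over T_r+T_s: 0.4000·(0.1500+1.2000) = 0.5400 m
margins: 0.1000+0.0100+0.0050 = 0.1150 m
sum ≈ 0.0900+0.3600+0.5400+0.1150 ≈ 1.1050 m = S ✓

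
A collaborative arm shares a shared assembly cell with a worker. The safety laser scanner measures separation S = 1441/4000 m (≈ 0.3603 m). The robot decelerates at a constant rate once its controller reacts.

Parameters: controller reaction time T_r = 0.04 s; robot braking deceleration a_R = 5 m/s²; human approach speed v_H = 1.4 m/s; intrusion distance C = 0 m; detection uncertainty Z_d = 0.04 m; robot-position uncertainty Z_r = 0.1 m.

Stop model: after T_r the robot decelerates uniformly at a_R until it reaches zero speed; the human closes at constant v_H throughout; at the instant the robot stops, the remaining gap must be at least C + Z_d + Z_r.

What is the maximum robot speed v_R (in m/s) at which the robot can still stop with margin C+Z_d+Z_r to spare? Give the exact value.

v_R_max = 9/20 m/s = 0.4500 m/s

collect terms ⇒ (1/10)·v_R² + (8/25)·v_R + (-657/4000) = 0
  disc = (8/25)² − 4·(1/10)·(-657/4000) = 1681/10000 ; √disc = 41/100
  v_R = (−(8/25) + 41/100) / (2·(1/10)) = 9/20 m/s
check:
T_s = v_R/a_R = (9/20)/5 = 0.0900 s
reaction-phase robot travel = 0.4500·0.0400 = 0.0180 m
braking distance = 0.4500²/(2·5.0000) = 0.0203 m
person approaches 1.4000·(0.0400+0.0900) = 0.1820 m
C+Z_d+Z_r = 0.0000+0.0400+0.1000 = 0.1400 m
sum ≈ 0.0180+0.0203+0.1820+0.1400 ≈ 0.3603 m = S ✓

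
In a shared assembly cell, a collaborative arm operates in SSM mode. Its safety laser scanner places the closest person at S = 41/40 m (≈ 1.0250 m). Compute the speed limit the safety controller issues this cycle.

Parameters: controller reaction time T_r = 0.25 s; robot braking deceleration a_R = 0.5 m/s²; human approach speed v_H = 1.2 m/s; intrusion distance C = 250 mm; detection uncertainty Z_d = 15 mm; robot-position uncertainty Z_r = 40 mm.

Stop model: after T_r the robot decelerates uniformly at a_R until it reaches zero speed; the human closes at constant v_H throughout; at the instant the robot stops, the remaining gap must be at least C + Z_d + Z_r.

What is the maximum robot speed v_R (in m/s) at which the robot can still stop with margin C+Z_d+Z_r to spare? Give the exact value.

v_R_max = 3/20 m/s = 0.1500 m/s

at the boundary: (1)·v² + (53/20)·v + (-21/50) = 0
  disc = (53/20)² − 4·(1)·(-21/50) = 3481/400 ; √disc = 59/20
  v_R = (−(53/20) + 59/20) / (2·(1)) = 3/20 m/s
check:
T_s = v_R/a_R = (3/20)/(1/2) = 0.3000 s
robot covers v_R·T_r = 0.1500·0.2500 = 0.0375 m before braking
robot under decel: 0.1500²/(2·0.5000) = 0.0225 m
person approaches 1.2000·(0.2500+0.3000) = 0.6600 m
margins: 0.2500+0.0150+0.0400 = 0.3050 m
sum ≈ 0.0375+0.0225+0.6600+0.3050 ≈ 1.0250 m = S ✓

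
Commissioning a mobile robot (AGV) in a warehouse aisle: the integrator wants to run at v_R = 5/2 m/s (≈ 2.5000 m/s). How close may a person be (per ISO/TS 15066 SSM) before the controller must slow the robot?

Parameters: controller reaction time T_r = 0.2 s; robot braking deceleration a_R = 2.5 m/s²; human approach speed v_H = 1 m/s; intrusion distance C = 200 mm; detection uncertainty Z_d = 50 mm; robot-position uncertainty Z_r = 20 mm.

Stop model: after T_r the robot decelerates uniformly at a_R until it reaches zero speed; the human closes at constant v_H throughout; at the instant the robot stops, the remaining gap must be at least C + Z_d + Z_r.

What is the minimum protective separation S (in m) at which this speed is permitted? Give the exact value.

S_min = 161/50 m = 3.2200 m

T_s = v_R/a_R = (5/2)/(5/2) = 1.0000 s
robot in T_r: 2.5000·0.2000 = 0.5000 m
robot under decel: 2.5000²/(2·2.5000) = 1.2500 m
human closes 1.0000·1.2000 = 1.2000 m
residual clearance needed = 0.2000+0.0500+0.0200 = 0.2700 m
S_min ≈ 0.5000+1.2500+1.2000+0.2700  ⇒  S_min = 161/50 m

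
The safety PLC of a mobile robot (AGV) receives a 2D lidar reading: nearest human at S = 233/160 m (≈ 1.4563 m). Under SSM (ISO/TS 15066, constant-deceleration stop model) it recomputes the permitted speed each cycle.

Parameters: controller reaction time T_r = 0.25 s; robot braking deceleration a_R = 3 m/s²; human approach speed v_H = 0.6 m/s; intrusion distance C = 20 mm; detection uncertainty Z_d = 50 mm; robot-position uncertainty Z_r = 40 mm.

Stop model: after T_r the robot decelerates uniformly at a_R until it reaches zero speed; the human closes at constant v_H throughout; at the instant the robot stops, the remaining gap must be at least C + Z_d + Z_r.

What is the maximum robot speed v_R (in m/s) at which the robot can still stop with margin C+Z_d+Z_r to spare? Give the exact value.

v_R_max = 33/20 m/s = 1.6500 m/s

at the boundary: (1/6)·v² + (9/20)·v + (-957/800) = 0
  disc = (9/20)² − 4·(1/6)·(-957/800) = 1 ; √disc = 1
  v_R = (−(9/20) + 1) / (2·(1/6)) = 33/20 m/s
check:
stop time T_s = (33/20)/3 = 0.5500 s
reaction-phase robot travel = 1.6500·0.2500 = 0.4125 m
robot under decel: 1.6500²/(2·3.0000) = 0.4537 m
human closes 0.6000·0.8000 = 0.4800 m
C+Z_d+Z_r = 0.0200+0.0500+0.0400 = 0.1100 m
sum ≈ 0.4125+0.4537+0.4800+0.1100 ≈ 1.4563 m = S ✓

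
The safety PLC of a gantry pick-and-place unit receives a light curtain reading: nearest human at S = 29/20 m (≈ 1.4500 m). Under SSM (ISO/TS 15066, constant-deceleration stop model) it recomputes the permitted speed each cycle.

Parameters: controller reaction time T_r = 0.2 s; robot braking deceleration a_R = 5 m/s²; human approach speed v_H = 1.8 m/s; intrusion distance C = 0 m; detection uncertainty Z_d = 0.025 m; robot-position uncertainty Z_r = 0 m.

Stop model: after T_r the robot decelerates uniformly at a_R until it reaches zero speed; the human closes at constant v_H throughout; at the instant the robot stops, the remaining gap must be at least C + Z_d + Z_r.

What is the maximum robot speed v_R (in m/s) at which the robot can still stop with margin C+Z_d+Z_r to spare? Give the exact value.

v_R_max = 3/2 m/s = 1.5000 m/s

at the boundary: (1/10)·v² + (14/25)·v + (-213/200) = 0
  disc = (14/25)² − 4·(1/10)·(-213/200) = 1849/2500 ; √disc = 43/50
  v_R = (−(14/25) + 43/50) / (2·(1/10)) = 3/2 m/s
check:
braking lasts T_s = (3/2)/5 = 0.3000 s
robot in T_r: 1.5000·0.2000 = 0.3000 m
robot under decel: 1.5000²/(2·5.0000) = 0.2250 m
person approaches 1.8000·(0.2000+0.3000) = 0.9000 m
residual clearance needed = 0.0000+0.0250+0.0000 = 0.0250 m
sum ≈ 0.3000+0.2250+0.9000+0.0250 ≈ 1.4500 m = S ✓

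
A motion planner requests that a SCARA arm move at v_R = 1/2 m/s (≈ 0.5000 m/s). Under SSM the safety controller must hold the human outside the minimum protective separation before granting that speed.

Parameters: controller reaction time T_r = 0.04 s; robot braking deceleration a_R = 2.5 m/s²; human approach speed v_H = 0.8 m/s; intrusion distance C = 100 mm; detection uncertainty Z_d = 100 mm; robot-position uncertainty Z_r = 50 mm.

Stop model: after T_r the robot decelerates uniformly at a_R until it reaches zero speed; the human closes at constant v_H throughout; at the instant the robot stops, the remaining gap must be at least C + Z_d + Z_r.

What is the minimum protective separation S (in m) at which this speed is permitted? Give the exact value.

T_s = v_R/a_R = (1/2)/(5/2) = 0.2000 s
robot in T_r: 0.5000·0.0400 = 0.0200 m
robot covers 0.5000·0.2000 − ½·2.5000·0.2000² = 0.0500 m while stopping
human closes 0.8000·0.2400 = 0.1920 m
residual clearance needed = 0.1000+0.1000+0.0500 = 0.2500 m
S_min ≈ 0.0200+0.0500+0.1920+0.2500  ⇒  S_min = 64/125 m

S_min = 64/125 m = 0.5120 m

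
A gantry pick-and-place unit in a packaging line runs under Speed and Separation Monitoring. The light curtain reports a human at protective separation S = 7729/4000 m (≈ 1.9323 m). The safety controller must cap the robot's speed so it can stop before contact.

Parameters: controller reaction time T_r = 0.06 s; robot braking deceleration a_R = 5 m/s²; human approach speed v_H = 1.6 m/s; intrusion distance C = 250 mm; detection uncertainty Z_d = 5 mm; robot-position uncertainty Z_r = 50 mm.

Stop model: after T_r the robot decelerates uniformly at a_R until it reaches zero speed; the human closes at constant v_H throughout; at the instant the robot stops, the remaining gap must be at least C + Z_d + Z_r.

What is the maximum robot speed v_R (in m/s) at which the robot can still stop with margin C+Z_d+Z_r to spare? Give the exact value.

v_R_max = 49/20 m/s = 2.4500 m/s

at the boundary: (1/10)·v² + (19/50)·v + (-49/32) = 0
  disc = (19/50)² − 4·(1/10)·(-49/32) = 7569/10000 ; √disc = 87/100
  v_R = (−(19/50) + 87/100) / (2·(1/10)) = 49/20 m/s
check:
T_s = v_R/a_R = (49/20)/5 = 0.4900 s
robot in T_r: 2.4500·0.0600 = 0.1470 m
robot covers 2.4500·0.4900 − ½·5.0000·0.4900² = 0.6002 m while stopping
human closes 1.6000·0.5500 = 0.8800 m
C+Z_d+Z_r = 0.2500+0.0050+0.0500 = 0.3050 m
sum ≈ 0.1470+0.6002+0.8800+0.3050 ≈ 1.9323 m = S ✓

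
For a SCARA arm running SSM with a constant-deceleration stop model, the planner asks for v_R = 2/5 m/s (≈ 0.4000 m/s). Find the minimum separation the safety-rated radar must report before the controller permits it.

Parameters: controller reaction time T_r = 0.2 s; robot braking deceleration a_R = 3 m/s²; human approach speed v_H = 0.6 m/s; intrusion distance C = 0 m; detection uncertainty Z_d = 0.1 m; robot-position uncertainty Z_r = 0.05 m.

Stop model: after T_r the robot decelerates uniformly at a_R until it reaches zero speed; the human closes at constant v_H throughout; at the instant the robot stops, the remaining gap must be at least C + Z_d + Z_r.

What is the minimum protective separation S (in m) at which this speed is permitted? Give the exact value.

stop time T_s = (2/5)/3 = 0.1333 s
robot covers v_R·T_r = 0.4000·0.2000 = 0.0800 m before braking
robot covers 0.4000·0.1333 − ½·3.0000·0.1333² = 0.0267 m while stopping
person approaches 0.6000·(0.2000+0.1333) = 0.2000 m
margins: 0.0000+0.1000+0.0500 = 0.1500 m
S_min ≈ 0.0800+0.0267+0.2000+0.1500  ⇒  S_min = 137/300 m

S_min = 137/300 m = 0.4567 m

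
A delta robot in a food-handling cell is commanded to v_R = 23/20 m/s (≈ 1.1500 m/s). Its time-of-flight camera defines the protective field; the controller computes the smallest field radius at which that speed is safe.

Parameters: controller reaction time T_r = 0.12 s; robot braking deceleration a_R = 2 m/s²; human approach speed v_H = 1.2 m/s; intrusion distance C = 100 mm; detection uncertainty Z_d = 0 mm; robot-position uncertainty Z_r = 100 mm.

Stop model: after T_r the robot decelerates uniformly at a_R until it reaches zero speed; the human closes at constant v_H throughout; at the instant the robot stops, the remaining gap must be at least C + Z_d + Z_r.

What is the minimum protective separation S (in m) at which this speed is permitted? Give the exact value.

T_s = v_R/a_R = (23/20)/2 = 0.5750 s
robot covers v_R·T_r = 1.1500·0.1200 = 0.1380 m before braking
robot covers 1.1500·0.5750 − ½·2.0000·0.5750² = 0.3306 m while stopping
person approaches 1.2000·(0.1200+0.5750) = 0.8340 m
C+Z_d+Z_r = 0.1000+0.0000+0.1000 = 0.2000 m
S_min ≈ 0.1380+0.3306+0.8340+0.2000  ⇒  S_min = 12021/8000 m

S_min = 12021/8000 m = 1.5026 m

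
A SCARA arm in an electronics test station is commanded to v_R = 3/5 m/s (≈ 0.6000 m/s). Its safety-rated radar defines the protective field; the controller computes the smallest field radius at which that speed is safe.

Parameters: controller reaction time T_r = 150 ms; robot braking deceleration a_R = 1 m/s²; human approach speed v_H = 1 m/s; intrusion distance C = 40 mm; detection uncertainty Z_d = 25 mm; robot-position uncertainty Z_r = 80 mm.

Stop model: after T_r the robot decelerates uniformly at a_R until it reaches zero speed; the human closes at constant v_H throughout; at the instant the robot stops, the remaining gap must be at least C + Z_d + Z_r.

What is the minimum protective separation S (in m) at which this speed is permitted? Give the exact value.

T_s = v_R/a_R = (3/5)/1 = 0.6000 s
robot in T_r: 0.6000·0.1500 = 0.0900 m
robot covers 0.6000·0.6000 − ½·1.0000·0.6000² = 0.1800 m while stopping
human closes 1.0000·0.7500 = 0.7500 m
residual clearance needed = 0.0400+0.0250+0.0800 = 0.1450 m
S_min ≈ 0.0900+0.1800+0.7500+0.1450  ⇒  S_min = 233/200 m

S_min = 233/200 m = 1.1650 m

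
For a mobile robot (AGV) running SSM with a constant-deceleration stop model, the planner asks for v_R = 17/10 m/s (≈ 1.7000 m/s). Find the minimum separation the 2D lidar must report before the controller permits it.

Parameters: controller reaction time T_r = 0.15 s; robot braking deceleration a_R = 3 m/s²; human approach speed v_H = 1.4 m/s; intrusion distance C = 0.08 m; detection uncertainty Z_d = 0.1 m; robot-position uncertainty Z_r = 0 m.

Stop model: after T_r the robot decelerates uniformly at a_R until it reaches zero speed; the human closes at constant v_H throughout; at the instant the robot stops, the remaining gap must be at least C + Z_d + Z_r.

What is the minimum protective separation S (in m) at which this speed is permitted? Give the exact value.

T_s = v_R/a_R = (17/10)/3 = 0.5667 s
reaction-phase robot travel = 1.7000·0.1500 = 0.2550 m
robot covers 1.7000·0.5667 − ½·3.0000·0.5667² = 0.4817 m while stopping
human closes 1.4000·0.7167 = 1.0033 m
C+Z_d+Z_r = 0.0800+0.1000+0.0000 = 0.1800 m
S_min ≈ 0.2550+0.4817+1.0033+0.1800  ⇒  S_min = 48/25 m

S_min = 48/25 m = 1.9200 m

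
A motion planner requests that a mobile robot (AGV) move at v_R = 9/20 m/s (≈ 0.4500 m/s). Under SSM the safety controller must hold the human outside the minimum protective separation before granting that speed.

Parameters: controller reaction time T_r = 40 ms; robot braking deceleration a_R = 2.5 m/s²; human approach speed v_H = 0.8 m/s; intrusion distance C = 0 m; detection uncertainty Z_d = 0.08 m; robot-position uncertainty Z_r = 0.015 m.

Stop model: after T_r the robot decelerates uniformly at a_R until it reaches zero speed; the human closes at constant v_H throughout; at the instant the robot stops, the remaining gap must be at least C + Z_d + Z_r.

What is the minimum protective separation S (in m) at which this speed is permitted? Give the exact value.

stop time T_s = (9/20)/(5/2) = 0.1800 s
robot in T_r: 0.4500·0.0400 = 0.0180 m
braking distance = 0.4500²/(2·2.5000) = 0.0405 m
human over T_r+T_s: 0.8000·(0.0400+0.1800) = 0.1760 m
residual clearance needed = 0.0000+0.0800+0.0150 = 0.0950 m
S_min ≈ 0.0180+0.0405+0.1760+0.0950  ⇒  S_min = 659/2000 m

S_min = 659/2000 m = 0.3295 m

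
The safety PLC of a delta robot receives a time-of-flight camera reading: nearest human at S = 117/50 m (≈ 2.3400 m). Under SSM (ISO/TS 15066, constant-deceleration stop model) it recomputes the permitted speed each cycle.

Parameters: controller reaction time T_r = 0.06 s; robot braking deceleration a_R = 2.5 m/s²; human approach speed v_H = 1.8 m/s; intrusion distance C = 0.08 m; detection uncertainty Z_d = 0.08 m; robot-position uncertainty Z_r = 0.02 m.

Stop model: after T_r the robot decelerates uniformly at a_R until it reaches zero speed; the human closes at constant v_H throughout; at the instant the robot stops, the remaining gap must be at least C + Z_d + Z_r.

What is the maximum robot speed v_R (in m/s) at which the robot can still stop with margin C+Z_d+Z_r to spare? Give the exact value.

collect terms ⇒ (1/5)·v_R² + (39/50)·v_R + (-513/250) = 0
  disc = (39/50)² − 4·(1/5)·(-513/250) = 9/4 ; √disc = 3/2
  v_R = (−(39/50) + 3/2) / (2·(1/5)) = 9/5 m/s
check:
T_s = v_R/a_R = (9/5)/(5/2) = 0.7200 s
reaction-phase robot travel = 1.8000·0.0600 = 0.1080 m
robot covers 1.8000·0.7200 − ½·2.5000·0.7200² = 0.6480 m while stopping
human closes 1.8000·0.7800 = 1.4040 m
C+Z_d+Z_r = 0.0800+0.0800+0.0200 = 0.1800 m
sum ≈ 0.1080+0.6480+1.4040+0.1800 ≈ 2.3400 m = S ✓

v_R_max = 9/5 m/s = 1.8000 m/s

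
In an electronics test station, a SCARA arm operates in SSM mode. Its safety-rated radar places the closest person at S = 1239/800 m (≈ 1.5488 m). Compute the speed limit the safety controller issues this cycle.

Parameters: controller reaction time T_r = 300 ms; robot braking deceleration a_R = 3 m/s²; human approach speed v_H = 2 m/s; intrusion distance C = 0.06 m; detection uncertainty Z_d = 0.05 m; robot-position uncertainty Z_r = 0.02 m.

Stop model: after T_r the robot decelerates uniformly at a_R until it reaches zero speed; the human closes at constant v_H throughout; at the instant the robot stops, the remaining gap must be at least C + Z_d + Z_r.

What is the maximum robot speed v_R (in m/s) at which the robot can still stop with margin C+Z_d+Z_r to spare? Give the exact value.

quadratic (1/6)·v² + (29/30)·v + (-131/160) = 0
  disc = (29/30)² − 4·(1/6)·(-131/160) = 5329/3600 ; √disc = 73/60
  v_R = (−(29/30) + 73/60) / (2·(1/6)) = 3/4 m/s
check:
stop time T_s = (3/4)/3 = 0.2500 s
reaction-phase robot travel = 0.7500·0.3000 = 0.2250 m
robot covers 0.7500·0.2500 − ½·3.0000·0.2500² = 0.0938 m while stopping
person approaches 2.0000·(0.3000+0.2500) = 1.1000 m
residual clearance needed = 0.0600+0.0500+0.0200 = 0.1300 m
sum ≈ 0.2250+0.0938+1.1000+0.1300 ≈ 1.5488 m = S ✓

v_R_max = 3/4 m/s = 0.7500 m/s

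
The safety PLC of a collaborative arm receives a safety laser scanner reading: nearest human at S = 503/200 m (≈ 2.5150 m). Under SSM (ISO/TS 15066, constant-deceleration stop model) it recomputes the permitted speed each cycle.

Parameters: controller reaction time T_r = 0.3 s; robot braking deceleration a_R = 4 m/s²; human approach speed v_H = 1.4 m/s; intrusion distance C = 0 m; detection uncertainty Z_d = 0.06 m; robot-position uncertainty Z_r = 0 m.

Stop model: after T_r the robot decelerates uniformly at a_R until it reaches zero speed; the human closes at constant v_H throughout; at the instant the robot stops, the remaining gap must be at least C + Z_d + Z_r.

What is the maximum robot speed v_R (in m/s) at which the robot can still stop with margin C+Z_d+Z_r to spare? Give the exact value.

quadratic (1/8)·v² + (13/20)·v + (-407/200) = 0
  disc = (13/20)² − 4·(1/8)·(-407/200) = 36/25 ; √disc = 6/5
  v_R = (−(13/20) + 6/5) / (2·(1/8)) = 11/5 m/s
check:
stop time T_s = (11/5)/4 = 0.5500 s
reaction-phase robot travel = 2.2000·0.3000 = 0.6600 m
robot covers 2.2000·0.5500 − ½·4.0000·0.5500² = 0.6050 m while stopping
human over T_r+T_s: 1.4000·(0.3000+0.5500) = 1.1900 m
C+Z_d+Z_r = 0.0000+0.0600+0.0000 = 0.0600 m
sum ≈ 0.6600+0.6050+1.1900+0.0600 ≈ 2.5150 m = S ✓

v_R_max = 11/5 m/s = 2.2000 m/s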